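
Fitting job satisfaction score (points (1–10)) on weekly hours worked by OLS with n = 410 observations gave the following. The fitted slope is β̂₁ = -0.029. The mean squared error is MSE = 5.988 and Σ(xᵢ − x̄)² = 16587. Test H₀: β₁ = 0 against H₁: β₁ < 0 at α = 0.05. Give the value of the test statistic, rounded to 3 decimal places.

SE(β̂₁) = √(MSE/Sₓₓ) = √(5.988/16587) = 0.0190001.
t = -0.029 / 0.0190001 = -1.526.
df = n − 2 = 408.
One-sided p ≈ 0.0639, which is ≥ 0.05, so fail to reject H₀.
The data do not give significant evidence that the true slope on weekly hours worked is negative.

t = -1.526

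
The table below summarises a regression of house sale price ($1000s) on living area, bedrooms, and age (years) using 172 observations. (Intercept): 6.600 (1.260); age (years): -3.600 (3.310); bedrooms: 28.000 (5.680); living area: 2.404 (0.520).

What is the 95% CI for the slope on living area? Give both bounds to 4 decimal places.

Read off: b = 2.404, SE = 0.520 for living area.
df = n − k − 1 = 172 − 3 − 1 = 168.
t* = t_{0.025, 168} = 1.974185.
Margin = t* × SE = 1.974185 × 0.520 = 1.026576.
CI: 2.404 ± 1.026576 → (1.3774, 3.4306).

(1.3774, 3.4306)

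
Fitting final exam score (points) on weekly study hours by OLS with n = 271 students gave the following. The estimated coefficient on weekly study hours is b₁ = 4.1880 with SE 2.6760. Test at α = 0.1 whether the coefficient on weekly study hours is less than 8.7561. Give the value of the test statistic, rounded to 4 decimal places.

H₀: β₁ = 8.7561 vs H₁: β₁ < 8.7561.
t = (b₁ − β₁⁰)/SE = (4.1880 − 8.7561) / 2.6760 = -1.7071.
df = n − 2 = 271 − 2 = 269.
One-sided p ≈ 0.0445, which is < 0.1, so reject H₀.
There is evidence that the true slope on weekly study hours is below 8.7561 points per unit.

t = -1.7071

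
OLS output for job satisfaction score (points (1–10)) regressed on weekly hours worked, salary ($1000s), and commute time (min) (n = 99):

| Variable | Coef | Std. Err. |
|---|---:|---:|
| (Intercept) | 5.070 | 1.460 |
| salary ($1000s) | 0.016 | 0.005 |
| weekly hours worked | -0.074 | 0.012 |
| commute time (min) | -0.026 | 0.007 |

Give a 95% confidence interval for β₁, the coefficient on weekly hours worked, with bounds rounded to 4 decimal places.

Read off: b = -0.074, SE = 0.012 for weekly hours worked.
df = n − k − 1 = 99 − 3 − 1 = 95.
t* = t_{0.025, 95} = 1.985251.
Margin = t* × SE = 1.985251 × 0.012 = 0.023823.
CI: -0.074 ± 0.023823 → (-0.0978, -0.0502).

(-0.0978, -0.0502)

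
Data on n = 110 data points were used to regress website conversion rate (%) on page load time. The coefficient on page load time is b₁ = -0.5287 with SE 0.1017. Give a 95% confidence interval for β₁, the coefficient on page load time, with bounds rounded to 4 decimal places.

(-0.7303, -0.3271)

df = n − 2 = 110 − 2 = 108.
t* = t_{0.025, 108} = 1.982173.
Margin = t* × SE = 1.982173 × 0.1017 = 0.201587.
CI: -0.5287 ± 0.201587 → (-0.7303, -0.3271).
With 95% confidence, each one-unit increase in page load time is associated with a change of between -0.7303 and -0.3271 % in website conversion rate.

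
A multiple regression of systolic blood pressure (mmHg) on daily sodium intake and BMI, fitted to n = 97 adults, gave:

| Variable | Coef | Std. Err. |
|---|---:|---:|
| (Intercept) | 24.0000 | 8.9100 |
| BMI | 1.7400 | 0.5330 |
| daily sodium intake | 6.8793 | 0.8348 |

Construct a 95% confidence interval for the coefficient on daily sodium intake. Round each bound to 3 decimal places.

Read off: b = 6.8793, SE = 0.8348 for daily sodium intake.
df = n − k − 1 = 97 − 2 − 1 = 94.
t* = t_{0.025, 94} = 1.985523.
Margin = t* × SE = 1.985523 × 0.8348 = 1.65751.
CI: 6.8793 ± 1.65751 → (5.222, 8.537).

(5.222, 8.537)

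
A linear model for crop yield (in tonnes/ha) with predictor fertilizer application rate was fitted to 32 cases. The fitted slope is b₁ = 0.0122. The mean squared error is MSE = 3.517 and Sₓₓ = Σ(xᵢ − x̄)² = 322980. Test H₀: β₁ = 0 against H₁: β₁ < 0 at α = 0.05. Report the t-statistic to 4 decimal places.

t = 3.6971

SE(b₁) = √(MSE/Sₓₓ) = √(3.517/322980) = 0.00329988.
t = 0.0122 / 0.00329988 = 3.6971.
df = n − 2 = 30.
One-sided p ≈ 0.9996, which is ≥ 0.05, so fail to reject H₀.
The data do not give significant evidence that the true slope on fertilizer application rate is negative.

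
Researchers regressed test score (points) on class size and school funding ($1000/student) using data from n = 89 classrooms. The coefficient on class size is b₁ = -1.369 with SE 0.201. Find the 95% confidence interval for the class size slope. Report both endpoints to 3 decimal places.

(-1.769, -0.969)

df = n − k − 1 = 89 − 2 − 1 = 86.
t* = t_{0.025, 86} = 1.987934.
Margin = t* × SE = 1.987934 × 0.201 = 0.39957.
CI: -1.369 ± 0.39957 → (-1.769, -0.969).
With 95% confidence, each one-unit increase in class size is associated with a change of between -1.769 and -0.969 points in test score, holding the other predictors fixed.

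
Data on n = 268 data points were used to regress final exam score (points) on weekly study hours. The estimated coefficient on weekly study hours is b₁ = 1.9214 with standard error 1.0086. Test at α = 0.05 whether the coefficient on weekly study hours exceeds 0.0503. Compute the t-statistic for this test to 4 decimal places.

H₀: β₁ = 0.0503 vs H₁: β₁ > 0.0503.
t = (b₁ − β₁⁰)/SE = (1.9214 − 0.0503) / 1.0086 = 1.8551.
df = n − 2 = 268 − 2 = 266.
One-sided p ≈ 0.0323, which is < 0.05, so reject H₀.
There is evidence that the true slope on weekly study hours exceeds 0.0503 points per unit.

t = 1.8551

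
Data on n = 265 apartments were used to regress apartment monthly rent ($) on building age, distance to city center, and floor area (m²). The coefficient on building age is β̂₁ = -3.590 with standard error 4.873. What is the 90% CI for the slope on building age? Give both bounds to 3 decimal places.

(-11.634, 4.454)

df = n − k − 1 = 265 − 3 − 1 = 261.
t* = t_{0.05, 261} = 1.650713.
Margin = t* × SE = 1.650713 × 4.873 = 8.04392.
CI: -3.590 ± 8.04392 → (-11.634, 4.454).
With 90% confidence, each one-unit increase in building age is associated with a change of between -11.634 and 4.454 $ in apartment monthly rent, holding the other predictors fixed.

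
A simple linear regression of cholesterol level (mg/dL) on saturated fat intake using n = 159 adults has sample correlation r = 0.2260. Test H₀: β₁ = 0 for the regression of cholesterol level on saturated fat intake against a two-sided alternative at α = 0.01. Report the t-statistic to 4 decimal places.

t = 2.9070

t = r·√(n − 2)/√(1 − r²) = 0.2260·√157/√0.948924 = 2.9070.
df = n − 2 = 157.
Two-sided p ≈ 0.0042, which is < 0.01, so reject H₀.
There is evidence of a linear association between saturated fat intake and cholesterol level.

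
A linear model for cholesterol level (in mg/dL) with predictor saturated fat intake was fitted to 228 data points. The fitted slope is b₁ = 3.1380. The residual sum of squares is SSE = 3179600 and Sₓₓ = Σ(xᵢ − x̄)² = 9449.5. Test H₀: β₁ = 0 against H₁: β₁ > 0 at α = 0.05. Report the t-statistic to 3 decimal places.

t = 2.572

MSE = SSE/(n − 2) = 3179600/226 = 14069.
SE(b₁) = √(MSE/Sₓₓ) = √(14069/9449.5) = 1.22019.
t = 3.1380 / 1.22019 = 2.572.
df = n − 2 = 226.
One-sided p ≈ 0.0054, which is < 0.05, so reject H₀.
There is evidence that the true slope on saturated fat intake is positive.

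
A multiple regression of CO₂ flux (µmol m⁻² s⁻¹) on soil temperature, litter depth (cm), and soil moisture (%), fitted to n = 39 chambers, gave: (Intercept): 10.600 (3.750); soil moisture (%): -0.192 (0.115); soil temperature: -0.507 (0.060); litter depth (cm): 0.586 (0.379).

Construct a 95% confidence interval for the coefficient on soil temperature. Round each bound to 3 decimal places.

Read off: b = -0.507, SE = 0.060 for soil temperature.
df = n − k − 1 = 39 − 3 − 1 = 35.
t* = t_{0.025, 35} = 2.030108.
Margin = t* × SE = 2.030108 × 0.060 = 0.12181.
CI: -0.507 ± 0.12181 → (-0.629, -0.385).

(-0.629, -0.385)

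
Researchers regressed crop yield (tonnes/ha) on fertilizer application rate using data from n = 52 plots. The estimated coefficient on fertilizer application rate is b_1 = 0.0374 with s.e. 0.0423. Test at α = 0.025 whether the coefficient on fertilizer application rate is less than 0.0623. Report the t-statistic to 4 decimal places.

t = -0.5887

H₀: β₁ = 0.0623 vs H₁: β₁ < 0.0623.
t = (b_1 − β₁⁰)/SE = (0.0374 − 0.0623) / 0.0423 = -0.5887.
df = n − 2 = 52 − 2 = 50.
One-sided p ≈ 0.2794, which is ≥ 0.025, so fail to reject H₀.
The data do not give significant evidence that the true slope on fertilizer application rate is below 0.0623 tonnes/ha per unit.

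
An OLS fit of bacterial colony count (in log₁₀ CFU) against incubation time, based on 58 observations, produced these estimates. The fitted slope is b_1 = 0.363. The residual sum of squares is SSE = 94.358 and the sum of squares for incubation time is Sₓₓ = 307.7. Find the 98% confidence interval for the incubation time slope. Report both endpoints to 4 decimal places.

(0.1858, 0.5402)

MSE = SSE/(n − 2) = 94.358/56 = 1.68496.
SE(b_1) = √(MSE/Sₓₓ) = √(1.68496/307.7) = 0.074.
df = n − 2 = 56.
t* = t_{0.01, 56} = 2.394801.
Margin = t* × SE = 2.394801 × 0.074 = 0.177215.
CI: 0.363 ± 0.177215 → (0.1858, 0.5402).
With 98% confidence, each one-unit increase in incubation time is associated with a change of between 0.1858 and 0.5402 log₁₀ CFU in bacterial colony count.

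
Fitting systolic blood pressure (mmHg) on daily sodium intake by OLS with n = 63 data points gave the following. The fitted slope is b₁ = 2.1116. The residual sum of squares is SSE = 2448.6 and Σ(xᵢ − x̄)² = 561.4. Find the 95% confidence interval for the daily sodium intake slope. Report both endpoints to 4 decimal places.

MSE = SSE/(n − 2) = 2448.6/61 = 40.141.
SE(b₁) = √(MSE/Sₓₓ) = √(40.141/561.4) = 0.267398.
df = n − 2 = 61.
t* = t_{0.025, 61} = 1.999624.
Margin = t* × SE = 1.999624 × 0.267398 = 0.534695.
CI: 2.1116 ± 0.534695 → (1.5769, 2.6463).
With 95% confidence, each one-unit increase in daily sodium intake is associated with a change of between 1.5769 and 2.6463 mmHg in systolic blood pressure.

(1.5769, 2.6463)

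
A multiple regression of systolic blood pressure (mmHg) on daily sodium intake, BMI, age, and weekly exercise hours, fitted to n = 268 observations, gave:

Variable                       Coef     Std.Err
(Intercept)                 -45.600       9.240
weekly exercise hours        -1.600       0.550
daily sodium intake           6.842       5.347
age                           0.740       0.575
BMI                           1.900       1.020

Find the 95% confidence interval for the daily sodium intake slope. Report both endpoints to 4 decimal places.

(-3.6864, 17.3704)

Read off: b = 6.842, SE = 5.347 for daily sodium intake.
df = n − k − 1 = 268 − 4 − 1 = 263.
t* = t_{0.025, 263} = 1.969025.
Margin = t* × SE = 1.969025 × 5.347 = 10.528377.
CI: 6.842 ± 10.528377 → (-3.6864, 17.3704).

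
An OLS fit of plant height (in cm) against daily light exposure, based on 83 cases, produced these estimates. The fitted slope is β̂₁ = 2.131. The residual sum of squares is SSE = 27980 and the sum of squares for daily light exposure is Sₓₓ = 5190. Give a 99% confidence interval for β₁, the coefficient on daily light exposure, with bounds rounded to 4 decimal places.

MSE = SSE/(n − 2) = 27980/81 = 345.432.
SE(β̂₁) = √(MSE/Sₓₓ) = √(345.432/5190) = 0.257987.
df = n − 2 = 81.
t* = t_{0.005, 81} = 2.637897.
Margin = t* × SE = 2.637897 × 0.257987 = 0.680543.
CI: 2.131 ± 0.680543 → (1.4505, 2.8115).
With 99% confidence, each one-unit increase in daily light exposure is associated with a change of between 1.4505 and 2.8115 cm in plant height.

(1.4505, 2.8115)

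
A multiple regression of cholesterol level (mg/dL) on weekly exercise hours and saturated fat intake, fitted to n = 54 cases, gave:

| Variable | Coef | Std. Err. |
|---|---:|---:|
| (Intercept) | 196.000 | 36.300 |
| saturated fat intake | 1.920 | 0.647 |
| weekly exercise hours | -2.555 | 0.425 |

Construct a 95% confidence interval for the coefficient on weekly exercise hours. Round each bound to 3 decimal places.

Read off: b = -2.555, SE = 0.425 for weekly exercise hours.
df = n − k − 1 = 54 − 2 − 1 = 51.
t* = t_{0.025, 51} = 2.007584.
Margin = t* × SE = 2.007584 × 0.425 = 0.85322.
CI: -2.555 ± 0.85322 → (-3.408, -1.702).

(-3.408, -1.702)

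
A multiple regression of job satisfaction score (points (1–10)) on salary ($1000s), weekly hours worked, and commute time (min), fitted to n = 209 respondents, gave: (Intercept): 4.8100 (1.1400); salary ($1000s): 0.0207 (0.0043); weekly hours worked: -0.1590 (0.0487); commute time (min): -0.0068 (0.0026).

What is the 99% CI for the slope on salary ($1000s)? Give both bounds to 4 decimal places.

Read off: b = 0.0207, SE = 0.0043 for salary ($1000s).
df = n − k − 1 = 209 − 3 − 1 = 205.
t* = t_{0.005, 205} = 2.600024.
Margin = t* × SE = 2.600024 × 0.0043 = 0.011180.
CI: 0.0207 ± 0.011180 → (0.0095, 0.0319).

(0.0095, 0.0319)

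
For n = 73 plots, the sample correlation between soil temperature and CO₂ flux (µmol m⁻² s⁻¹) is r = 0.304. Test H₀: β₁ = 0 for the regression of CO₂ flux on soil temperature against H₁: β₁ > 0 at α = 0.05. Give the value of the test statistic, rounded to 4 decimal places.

t = r·√(n − 2)/√(1 − r²) = 0.304·√71/√0.907584 = 2.6888.
df = n − 2 = 71.
One-sided p ≈ 0.0045, which is < 0.05, so reject H₀.
There is evidence of a linear association between soil temperature and CO₂ flux.

t = 2.6888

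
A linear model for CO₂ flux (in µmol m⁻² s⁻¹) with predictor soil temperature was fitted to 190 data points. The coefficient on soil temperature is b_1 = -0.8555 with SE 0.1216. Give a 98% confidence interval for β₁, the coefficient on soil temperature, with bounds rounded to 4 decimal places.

(-1.1408, -0.5702)

df = n − 2 = 190 − 2 = 188.
t* = t_{0.01, 188} = 2.346346.
Margin = t* × SE = 2.346346 × 0.1216 = 0.285316.
CI: -0.8555 ± 0.285316 → (-1.1408, -0.5702).
With 98% confidence, each one-unit increase in soil temperature is associated with a change of between -1.1408 and -0.5702 µmol m⁻² s⁻¹ in CO₂ flux.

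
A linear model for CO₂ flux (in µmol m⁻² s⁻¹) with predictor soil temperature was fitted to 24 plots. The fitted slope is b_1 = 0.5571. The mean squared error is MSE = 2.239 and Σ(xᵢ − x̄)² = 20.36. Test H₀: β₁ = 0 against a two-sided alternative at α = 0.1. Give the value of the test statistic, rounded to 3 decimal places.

SE(b_1) = √(MSE/Sₓₓ) = √(2.239/20.36) = 0.331618.
t = 0.5571 / 0.331618 = 1.680.
df = n − 2 = 22.
Two-sided p ≈ 0.1071, which is ≥ 0.1, so fail to reject H₀.
The data do not give significant evidence of an association between soil temperature and CO₂ flux.

t = 1.680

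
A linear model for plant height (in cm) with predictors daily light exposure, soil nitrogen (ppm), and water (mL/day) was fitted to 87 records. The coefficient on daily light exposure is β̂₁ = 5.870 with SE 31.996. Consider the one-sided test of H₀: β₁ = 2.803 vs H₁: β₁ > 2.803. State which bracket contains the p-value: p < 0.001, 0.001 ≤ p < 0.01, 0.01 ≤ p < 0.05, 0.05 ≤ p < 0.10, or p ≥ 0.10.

p ≥ 0.10

t = (5.870 − 2.803) / 31.996 = 0.096.
df = n − k − 1 = 87 − 3 − 1 = 83.
One-sided p = P(T_{83} > t) ≈ 0.4619.
So p ≥ 0.10.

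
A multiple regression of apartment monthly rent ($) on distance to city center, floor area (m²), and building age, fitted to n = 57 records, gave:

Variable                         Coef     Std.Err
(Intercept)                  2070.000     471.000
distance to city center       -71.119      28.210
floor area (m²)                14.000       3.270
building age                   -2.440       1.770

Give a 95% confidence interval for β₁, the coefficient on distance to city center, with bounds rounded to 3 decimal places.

Read off: b = -71.119, SE = 28.210 for distance to city center.
df = n − k − 1 = 57 − 3 − 1 = 53.
t* = t_{0.025, 53} = 2.005746.
Margin = t* × SE = 2.005746 × 28.210 = 56.58209.
CI: -71.119 ± 56.58209 → (-127.701, -14.537).

(-127.701, -14.537)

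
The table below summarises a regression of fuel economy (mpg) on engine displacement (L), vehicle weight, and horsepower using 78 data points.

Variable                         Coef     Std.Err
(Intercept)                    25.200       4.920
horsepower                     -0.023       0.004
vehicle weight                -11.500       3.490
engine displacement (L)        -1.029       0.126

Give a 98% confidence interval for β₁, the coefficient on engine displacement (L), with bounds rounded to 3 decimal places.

(-1.329, -0.729)

Read off: b = -1.029, SE = 0.126 for engine displacement (L).
df = n − k − 1 = 78 − 3 − 1 = 74.
t* = t_{0.01, 74} = 2.377802.
Margin = t* × SE = 2.377802 × 0.126 = 0.29960.
CI: -1.029 ± 0.29960 → (-1.329, -0.729).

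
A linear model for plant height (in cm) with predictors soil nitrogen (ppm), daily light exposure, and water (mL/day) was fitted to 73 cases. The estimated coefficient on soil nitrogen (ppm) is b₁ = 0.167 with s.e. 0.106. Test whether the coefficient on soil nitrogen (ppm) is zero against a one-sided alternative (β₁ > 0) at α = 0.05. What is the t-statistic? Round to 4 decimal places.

t = 1.5755

H₀: β₁ = 0 vs H₁: β₁ > 0.
t = (b₁ − β₁⁰)/SE = 0.167 / 0.106 = 1.5755.
df = n − k − 1 = 73 − 3 − 1 = 69.
One-sided p ≈ 0.0599, which is ≥ 0.05, so fail to reject H₀.
The data do not give significant evidence that the true slope on soil nitrogen (ppm) is positive, holding the other predictors fixed.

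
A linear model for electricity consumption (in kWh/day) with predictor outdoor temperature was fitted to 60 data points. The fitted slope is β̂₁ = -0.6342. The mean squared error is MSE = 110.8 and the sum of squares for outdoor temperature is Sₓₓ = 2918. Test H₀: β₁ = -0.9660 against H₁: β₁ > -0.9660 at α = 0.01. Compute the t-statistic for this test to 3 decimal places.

SE(β̂₁) = √(MSE/Sₓₓ) = √(110.8/2918) = 0.194862.
t = (-0.6342 − (-0.9660)) / 0.194862 = 1.703.
df = n − 2 = 58.
One-sided p ≈ 0.0470, which is ≥ 0.01, so fail to reject H₀.
The data do not give significant evidence that the true slope on outdoor temperature exceeds -0.9660 kWh/day per unit.

t = 1.703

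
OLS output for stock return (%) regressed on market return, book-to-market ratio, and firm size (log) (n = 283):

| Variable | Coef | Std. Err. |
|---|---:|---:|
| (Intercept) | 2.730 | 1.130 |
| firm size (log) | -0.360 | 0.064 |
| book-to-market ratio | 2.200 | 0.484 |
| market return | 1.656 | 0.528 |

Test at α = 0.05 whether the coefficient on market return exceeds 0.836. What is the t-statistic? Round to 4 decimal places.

Read off: b = 1.656, SE = 0.528 for market return.
H₀: β₁ = 0.836 vs H₁: β₁ > 0.836.
t = (1.656 − 0.836) / 0.528 = 1.5530.
df = n − k − 1 = 283 − 3 − 1 = 279.
One-sided p ≈ 0.0608, which is ≥ 0.05, so fail to reject H₀.
The data do not give significant evidence that the true slope on market return exceeds 0.836 % per unit, holding the other predictors fixed.

t = 1.5530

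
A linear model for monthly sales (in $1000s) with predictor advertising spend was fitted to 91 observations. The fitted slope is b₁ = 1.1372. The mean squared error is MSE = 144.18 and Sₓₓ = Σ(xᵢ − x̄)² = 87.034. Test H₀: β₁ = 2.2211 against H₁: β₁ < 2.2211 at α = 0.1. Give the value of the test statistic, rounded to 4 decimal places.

SE(b₁) = √(MSE/Sₓₓ) = √(144.18/87.034) = 1.28709.
t = (1.1372 − 2.2211) / 1.28709 = -0.8421.
df = n − 2 = 89.
One-sided p ≈ 0.2010, which is ≥ 0.1, so fail to reject H₀.
The data do not give significant evidence that the true slope on advertising spend is below 2.2211 $1000s per unit.

t = -0.8421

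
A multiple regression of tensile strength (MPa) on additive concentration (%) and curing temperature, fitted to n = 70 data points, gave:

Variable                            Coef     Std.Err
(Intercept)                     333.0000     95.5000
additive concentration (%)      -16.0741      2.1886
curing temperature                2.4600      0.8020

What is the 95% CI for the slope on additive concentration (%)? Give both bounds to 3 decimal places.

Read off: b = -16.0741, SE = 2.1886 for additive concentration (%).
df = n − k − 1 = 70 − 2 − 1 = 67.
t* = t_{0.025, 67} = 1.996008.
Margin = t* × SE = 1.996008 × 2.1886 = 4.36846.
CI: -16.0741 ± 4.36846 → (-20.443, -11.706).

(-20.443, -11.706)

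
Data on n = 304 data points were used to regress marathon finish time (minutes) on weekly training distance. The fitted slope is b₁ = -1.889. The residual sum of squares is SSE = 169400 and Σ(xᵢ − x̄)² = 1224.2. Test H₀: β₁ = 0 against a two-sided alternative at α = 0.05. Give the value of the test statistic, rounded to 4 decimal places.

t = -2.7906

MSE = SSE/(n − 2) = 169400/302 = 560.927.
SE(b₁) = √(MSE/Sₓₓ) = √(560.927/1224.2) = 0.676904.
t = -1.889 / 0.676904 = -2.7906.
df = n − 2 = 302.
Two-sided p ≈ 0.0056, which is < 0.05, so reject H₀.
There is evidence that weekly training distance is associated with marathon finish time.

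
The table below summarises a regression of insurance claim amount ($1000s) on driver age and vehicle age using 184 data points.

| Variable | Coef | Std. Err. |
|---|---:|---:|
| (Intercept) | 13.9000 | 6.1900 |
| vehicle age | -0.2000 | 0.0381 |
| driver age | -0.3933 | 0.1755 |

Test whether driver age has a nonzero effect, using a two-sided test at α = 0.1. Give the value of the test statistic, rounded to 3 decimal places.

t = -2.241

Read off: b = -0.3933, SE = 0.1755 for driver age.
H₀: β₁ = 0 vs H₁: β₁ ≠ 0.
t = -0.3933 / 0.1755 = -2.241.
df = n − k − 1 = 184 − 2 − 1 = 181.
Two-sided p ≈ 0.0262, which is < 0.1, so reject H₀.
There is evidence that driver age is associated with insurance claim amount, holding the other predictors fixed.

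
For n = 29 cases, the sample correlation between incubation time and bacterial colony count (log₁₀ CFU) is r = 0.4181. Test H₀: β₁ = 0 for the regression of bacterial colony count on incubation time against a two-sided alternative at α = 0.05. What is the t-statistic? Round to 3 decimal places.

t = 2.392

t = r·√(n − 2)/√(1 − r²) = 0.4181·√27/√0.825192 = 2.392.
df = n − 2 = 27.
Two-sided p ≈ 0.0240, which is < 0.05, so reject H₀.
There is evidence of a linear association between incubation time and bacterial colony count.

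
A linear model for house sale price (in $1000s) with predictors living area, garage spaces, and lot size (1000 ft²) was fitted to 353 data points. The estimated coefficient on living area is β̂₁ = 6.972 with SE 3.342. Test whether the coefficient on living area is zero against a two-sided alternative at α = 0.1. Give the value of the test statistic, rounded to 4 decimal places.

t = 2.0862

H₀: β₁ = 0 vs H₁: β₁ ≠ 0.
t = (β̂₁ − β₁⁰)/SE = 6.972 / 3.342 = 2.0862.
df = n − k − 1 = 353 − 3 − 1 = 349.
Two-sided p ≈ 0.0377, which is < 0.1, so reject H₀.
There is evidence that living area is associated with house sale price, holding the other predictors fixed.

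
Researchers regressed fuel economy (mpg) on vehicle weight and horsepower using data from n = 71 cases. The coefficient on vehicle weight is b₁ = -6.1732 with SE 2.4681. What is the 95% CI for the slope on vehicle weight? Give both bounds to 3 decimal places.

(-11.098, -1.248)

df = n − k − 1 = 71 − 2 − 1 = 68.
t* = t_{0.025, 68} = 1.995469.
Margin = t* × SE = 1.995469 × 2.4681 = 4.92502.
CI: -6.1732 ± 4.92502 → (-11.098, -1.248).
With 95% confidence, each one-unit increase in vehicle weight is associated with a change of between -11.098 and -1.248 mpg in fuel economy, holding the other predictors fixed.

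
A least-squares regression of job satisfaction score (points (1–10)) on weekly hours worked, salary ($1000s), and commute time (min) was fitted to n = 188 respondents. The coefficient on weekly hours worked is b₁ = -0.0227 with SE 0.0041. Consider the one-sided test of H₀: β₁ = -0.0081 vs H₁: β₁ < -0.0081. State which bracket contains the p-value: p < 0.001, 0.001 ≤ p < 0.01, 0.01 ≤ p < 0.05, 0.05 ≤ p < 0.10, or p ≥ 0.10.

t = (-0.0227 − (-0.0081)) / 0.0041 = -3.561.
df = n − k − 1 = 188 − 3 − 1 = 184.
One-sided p = P(T_{184} < t) ≈ 0.0002.
So p < 0.001.

p < 0.001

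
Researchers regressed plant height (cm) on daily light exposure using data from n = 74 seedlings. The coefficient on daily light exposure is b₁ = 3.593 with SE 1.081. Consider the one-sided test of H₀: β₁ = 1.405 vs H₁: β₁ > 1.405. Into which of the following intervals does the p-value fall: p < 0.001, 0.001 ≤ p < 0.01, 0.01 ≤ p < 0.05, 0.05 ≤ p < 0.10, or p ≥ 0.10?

0.01 ≤ p < 0.05

t = (3.593 − 1.405) / 1.081 = 2.024.
df = n − 2 = 74 − 2 = 72.
One-sided p = P(T_{72} > t) ≈ 0.0233.
So 0.01 ≤ p < 0.05.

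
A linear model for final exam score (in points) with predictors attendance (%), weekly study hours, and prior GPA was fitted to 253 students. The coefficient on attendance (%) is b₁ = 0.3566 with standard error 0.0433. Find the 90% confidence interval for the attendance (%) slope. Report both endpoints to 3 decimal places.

(0.285, 0.428)

df = n − k − 1 = 253 − 3 − 1 = 249.
t* = t_{0.05, 249} = 1.650996.
Margin = t* × SE = 1.650996 × 0.0433 = 0.07149.
CI: 0.3566 ± 0.07149 → (0.285, 0.428).
With 90% confidence, each one-unit increase in attendance (%) is associated with a change of between 0.285 and 0.428 points in final exam score, holding the other predictors fixed.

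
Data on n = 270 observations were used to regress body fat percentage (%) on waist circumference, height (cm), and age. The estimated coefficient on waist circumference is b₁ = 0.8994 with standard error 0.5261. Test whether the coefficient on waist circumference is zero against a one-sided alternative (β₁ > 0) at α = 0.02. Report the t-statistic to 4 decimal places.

H₀: β₁ = 0 vs H₁: β₁ > 0.
t = (b₁ − β₁⁰)/SE = 0.8994 / 0.5261 = 1.7096.
df = n − k − 1 = 270 − 3 − 1 = 266.
One-sided p ≈ 0.0443, which is ≥ 0.02, so fail to reject H₀.
The data do not give significant evidence that the true slope on waist circumference is positive, holding the other predictors fixed.

t = 1.7096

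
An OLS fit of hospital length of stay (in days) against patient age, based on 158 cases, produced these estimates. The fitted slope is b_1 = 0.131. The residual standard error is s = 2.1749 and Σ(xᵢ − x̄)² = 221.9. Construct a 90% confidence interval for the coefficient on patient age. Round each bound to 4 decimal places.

(-0.1106, 0.3726)

SE(b_1) = s/√Sₓₓ = 2.1749/√221.9 = 0.146003.
df = n − 2 = 156.
t* = t_{0.05, 156} = 1.65468.
Margin = t* × SE = 1.65468 × 0.146003 = 0.241588.
CI: 0.131 ± 0.241588 → (-0.1106, 0.3726).
With 90% confidence, each one-unit increase in patient age is associated with a change of between -0.1106 and 0.3726 days in hospital length of stay.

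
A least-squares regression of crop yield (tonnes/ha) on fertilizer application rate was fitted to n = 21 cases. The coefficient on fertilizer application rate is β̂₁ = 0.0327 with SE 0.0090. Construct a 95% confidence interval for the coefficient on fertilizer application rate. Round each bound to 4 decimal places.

df = n − 2 = 21 − 2 = 19.
t* = t_{0.025, 19} = 2.093024.
Margin = t* × SE = 2.093024 × 0.0090 = 0.018837.
CI: 0.0327 ± 0.018837 → (0.0139, 0.0515).
With 95% confidence, each one-unit increase in fertilizer application rate is associated with a change of between 0.0139 and 0.0515 tonnes/ha in crop yield.

(0.0139, 0.0515)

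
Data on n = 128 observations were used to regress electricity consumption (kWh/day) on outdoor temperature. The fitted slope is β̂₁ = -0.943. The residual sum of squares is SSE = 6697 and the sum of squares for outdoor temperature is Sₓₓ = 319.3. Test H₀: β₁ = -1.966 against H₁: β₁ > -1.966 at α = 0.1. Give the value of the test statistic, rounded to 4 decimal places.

MSE = SSE/(n − 2) = 6697/126 = 53.1508.
SE(β̂₁) = √(MSE/Sₓₓ) = √(53.1508/319.3) = 0.407996.
t = (-0.943 − (-1.966)) / 0.407996 = 2.5074.
df = n − 2 = 126.
One-sided p ≈ 0.0067, which is < 0.1, so reject H₀.
There is evidence that the true slope on outdoor temperature exceeds -1.966 kWh/day per unit.

t = 2.5074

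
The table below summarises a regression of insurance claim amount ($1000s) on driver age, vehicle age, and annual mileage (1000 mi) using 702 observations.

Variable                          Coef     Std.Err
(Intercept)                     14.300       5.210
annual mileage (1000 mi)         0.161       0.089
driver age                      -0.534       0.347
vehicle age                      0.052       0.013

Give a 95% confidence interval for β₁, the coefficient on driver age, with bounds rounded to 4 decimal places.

(-1.2153, 0.1473)

Read off: b = -0.534, SE = 0.347 for driver age.
df = n − k − 1 = 702 − 3 − 1 = 698.
t* = t_{0.025, 698} = 1.963368.
Margin = t* × SE = 1.963368 × 0.347 = 0.681289.
CI: -0.534 ± 0.681289 → (-1.2153, 0.1473).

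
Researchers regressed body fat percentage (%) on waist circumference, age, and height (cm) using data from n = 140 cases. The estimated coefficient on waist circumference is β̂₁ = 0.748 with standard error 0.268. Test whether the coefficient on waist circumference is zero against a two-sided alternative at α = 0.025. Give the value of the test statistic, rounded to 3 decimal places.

H₀: β₁ = 0 vs H₁: β₁ ≠ 0.
t = (β̂₁ − β₁⁰)/SE = 0.748 / 0.268 = 2.791.
df = n − k − 1 = 140 − 3 − 1 = 136.
Two-sided p ≈ 0.0060, which is < 0.025, so reject H₀.
There is evidence that waist circumference is associated with body fat percentage, holding the other predictors fixed.

t = 2.791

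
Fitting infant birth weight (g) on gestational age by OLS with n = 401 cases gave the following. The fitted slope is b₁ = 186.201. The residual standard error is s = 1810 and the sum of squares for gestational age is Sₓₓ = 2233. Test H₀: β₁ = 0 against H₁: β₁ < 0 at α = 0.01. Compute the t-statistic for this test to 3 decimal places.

t = 4.861

SE(b₁) = s/√Sₓₓ = 1810/√2233 = 38.3031.
t = 186.201 / 38.3031 = 4.861.
df = n − 2 = 399.
One-sided p ≈ 1.0000, which is ≥ 0.01, so fail to reject H₀.
The data do not give significant evidence that the true slope on gestational age is negative.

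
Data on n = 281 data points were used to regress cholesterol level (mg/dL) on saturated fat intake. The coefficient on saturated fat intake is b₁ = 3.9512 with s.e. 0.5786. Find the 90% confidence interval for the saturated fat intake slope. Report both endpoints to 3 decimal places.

(2.996, 4.906)

df = n − 2 = 281 − 2 = 279.
t* = t_{0.05, 279} = 1.650333.
Margin = t* × SE = 1.650333 × 0.5786 = 0.95488.
CI: 3.9512 ± 0.95488 → (2.996, 4.906).
With 90% confidence, each one-unit increase in saturated fat intake is associated with a change of between 2.996 and 4.906 mg/dL in cholesterol level.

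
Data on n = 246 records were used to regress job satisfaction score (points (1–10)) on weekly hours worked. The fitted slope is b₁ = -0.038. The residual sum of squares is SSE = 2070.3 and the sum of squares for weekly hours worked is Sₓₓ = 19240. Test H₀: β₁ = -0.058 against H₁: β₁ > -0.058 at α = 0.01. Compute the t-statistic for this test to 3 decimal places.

MSE = SSE/(n − 2) = 2070.3/244 = 8.48484.
SE(b₁) = √(MSE/Sₓₓ) = √(8.48484/19240) = 0.021.
t = (-0.038 − (-0.058)) / 0.021 = 0.952.
df = n − 2 = 244.
One-sided p ≈ 0.1709, which is ≥ 0.01, so fail to reject H₀.
The data do not give significant evidence that the true slope on weekly hours worked exceeds -0.058 points (1–10) per unit.

t = 0.952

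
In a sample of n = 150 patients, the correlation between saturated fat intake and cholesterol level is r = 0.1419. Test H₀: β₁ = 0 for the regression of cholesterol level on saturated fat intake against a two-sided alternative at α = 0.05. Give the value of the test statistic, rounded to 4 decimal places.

t = r·√(n − 2)/√(1 − r²) = 0.1419·√148/√0.979864 = 1.7439.
df = n − 2 = 148.
Two-sided p ≈ 0.0832, which is ≥ 0.05, so fail to reject H₀.
The data do not give significant evidence of a linear association between saturated fat intake and cholesterol level.

t = 1.7439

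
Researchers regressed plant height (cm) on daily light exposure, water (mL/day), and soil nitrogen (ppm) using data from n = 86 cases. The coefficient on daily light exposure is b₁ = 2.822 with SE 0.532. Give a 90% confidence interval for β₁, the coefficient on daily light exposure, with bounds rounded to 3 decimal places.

(1.937, 3.707)

df = n − k − 1 = 86 − 3 − 1 = 82.
t* = t_{0.05, 82} = 1.663649.
Margin = t* × SE = 1.663649 × 0.532 = 0.88506.
CI: 2.822 ± 0.88506 → (1.937, 3.707).
With 90% confidence, each one-unit increase in daily light exposure is associated with a change of between 1.937 and 3.707 cm in plant height, holding the other predictors fixed.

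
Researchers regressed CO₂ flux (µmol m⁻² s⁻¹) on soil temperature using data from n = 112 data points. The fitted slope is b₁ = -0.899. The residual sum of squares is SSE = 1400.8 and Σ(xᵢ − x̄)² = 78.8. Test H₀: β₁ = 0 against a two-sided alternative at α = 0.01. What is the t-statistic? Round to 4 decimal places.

t = -2.2363

MSE = SSE/(n − 2) = 1400.8/110 = 12.7345.
SE(b₁) = √(MSE/Sₓₓ) = √(12.7345/78.8) = 0.402002.
t = -0.899 / 0.402002 = -2.2363.
df = n − 2 = 110.
Two-sided p ≈ 0.0273, which is ≥ 0.01, so fail to reject H₀.
The data do not give significant evidence of an association between soil temperature and CO₂ flux.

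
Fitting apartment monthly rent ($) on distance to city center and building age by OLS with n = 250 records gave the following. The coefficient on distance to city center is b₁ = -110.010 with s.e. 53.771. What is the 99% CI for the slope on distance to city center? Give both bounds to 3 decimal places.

df = n − k − 1 = 250 − 2 − 1 = 247.
t* = t_{0.005, 247} = 2.59588.
Margin = t* × SE = 2.59588 × 53.771 = 139.58306.
CI: -110.010 ± 139.58306 → (-249.593, 29.573).
With 99% confidence, each one-unit increase in distance to city center is associated with a change of between -249.593 and 29.573 $ in apartment monthly rent, holding the other predictors fixed.

(-249.593, 29.573)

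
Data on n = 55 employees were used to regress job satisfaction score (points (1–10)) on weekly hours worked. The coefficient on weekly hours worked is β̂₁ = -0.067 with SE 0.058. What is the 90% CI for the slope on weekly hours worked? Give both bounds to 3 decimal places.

(-0.164, 0.030)

df = n − 2 = 55 − 2 = 53.
t* = t_{0.05, 53} = 1.674116.
Margin = t* × SE = 1.674116 × 0.058 = 0.09710.
CI: -0.067 ± 0.09710 → (-0.164, 0.030).
With 90% confidence, each one-unit increase in weekly hours worked is associated with a change of between -0.164 and 0.030 points (1–10) in job satisfaction score.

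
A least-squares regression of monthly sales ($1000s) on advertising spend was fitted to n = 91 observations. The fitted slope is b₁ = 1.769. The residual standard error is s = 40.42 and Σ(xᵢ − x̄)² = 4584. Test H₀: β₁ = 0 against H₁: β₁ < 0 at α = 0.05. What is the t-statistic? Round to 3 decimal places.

SE(b₁) = s/√Sₓₓ = 40.42/√4584 = 0.597.
t = 1.769 / 0.597 = 2.963.
df = n − 2 = 89.
One-sided p ≈ 0.9980, which is ≥ 0.05, so fail to reject H₀.
The data do not give significant evidence that the true slope on advertising spend is negative.

t = 2.963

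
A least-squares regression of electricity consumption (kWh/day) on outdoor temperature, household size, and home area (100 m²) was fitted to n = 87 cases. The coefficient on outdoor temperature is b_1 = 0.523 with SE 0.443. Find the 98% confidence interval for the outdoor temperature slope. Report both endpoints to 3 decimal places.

(-0.528, 1.574)

df = n − k − 1 = 87 − 3 − 1 = 83.
t* = t_{0.01, 83} = 2.372119.
Margin = t* × SE = 2.372119 × 0.443 = 1.05085.
CI: 0.523 ± 1.05085 → (-0.528, 1.574).
With 98% confidence, each one-unit increase in outdoor temperature is associated with a change of between -0.528 and 1.574 kWh/day in electricity consumption, holding the other predictors fixed.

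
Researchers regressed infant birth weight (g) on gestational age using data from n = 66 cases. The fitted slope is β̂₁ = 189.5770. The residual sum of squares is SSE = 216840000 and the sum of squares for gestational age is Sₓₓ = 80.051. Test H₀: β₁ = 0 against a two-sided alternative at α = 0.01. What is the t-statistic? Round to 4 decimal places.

MSE = SSE/(n − 2) = 216840000/64 = 3.38812e+06.
SE(β̂₁) = √(MSE/Sₓₓ) = √(3.38812e+06/80.051) = 205.729.
t = 189.5770 / 205.729 = 0.9215.
df = n − 2 = 64.
Two-sided p ≈ 0.3603, which is ≥ 0.01, so fail to reject H₀.
The data do not give significant evidence of an association between gestational age and infant birth weight.

t = 0.9215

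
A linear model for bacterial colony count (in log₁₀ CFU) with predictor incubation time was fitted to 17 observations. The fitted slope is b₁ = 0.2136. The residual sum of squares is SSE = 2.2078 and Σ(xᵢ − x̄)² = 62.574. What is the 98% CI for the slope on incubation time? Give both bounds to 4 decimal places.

(0.0874, 0.3398)

MSE = SSE/(n − 2) = 2.2078/15 = 0.147187.
SE(b₁) = √(MSE/Sₓₓ) = √(0.147187/62.574) = 0.0484995.
df = n − 2 = 15.
t* = t_{0.01, 15} = 2.60248.
Margin = t* × SE = 2.60248 × 0.0484995 = 0.126219.
CI: 0.2136 ± 0.126219 → (0.0874, 0.3398).
With 98% confidence, each one-unit increase in incubation time is associated with a change of between 0.0874 and 0.3398 log₁₀ CFU in bacterial colony count.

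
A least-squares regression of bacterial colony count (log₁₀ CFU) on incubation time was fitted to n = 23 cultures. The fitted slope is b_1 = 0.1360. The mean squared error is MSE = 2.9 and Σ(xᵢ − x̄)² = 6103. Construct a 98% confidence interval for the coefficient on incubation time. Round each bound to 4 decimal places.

(0.0811, 0.1909)

SE(b_1) = √(MSE/Sₓₓ) = √(2.9/6103) = 0.0217985.
df = n − 2 = 21.
t* = t_{0.01, 21} = 2.517648.
Margin = t* × SE = 2.517648 × 0.0217985 = 0.054881.
CI: 0.1360 ± 0.054881 → (0.0811, 0.1909).
With 98% confidence, each one-unit increase in incubation time is associated with a change of between 0.0811 and 0.1909 log₁₀ CFU in bacterial colony count.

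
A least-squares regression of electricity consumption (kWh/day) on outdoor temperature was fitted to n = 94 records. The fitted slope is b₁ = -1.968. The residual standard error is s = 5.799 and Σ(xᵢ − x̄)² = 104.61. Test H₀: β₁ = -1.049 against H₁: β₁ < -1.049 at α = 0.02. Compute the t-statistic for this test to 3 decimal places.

t = -1.621

SE(b₁) = s/√Sₓₓ = 5.799/√104.61 = 0.566978.
t = (-1.968 − (-1.049)) / 0.566978 = -1.621.
df = n − 2 = 92.
One-sided p ≈ 0.0542, which is ≥ 0.02, so fail to reject H₀.
The data do not give significant evidence that the true slope on outdoor temperature is below -1.049 kWh/day per unit.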